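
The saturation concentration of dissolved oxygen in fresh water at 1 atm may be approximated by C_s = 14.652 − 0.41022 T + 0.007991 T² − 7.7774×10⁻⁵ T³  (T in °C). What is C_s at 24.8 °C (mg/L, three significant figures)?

C_s = 14.652 − 0.41022×24.8 + 0.007991×24.8² − 7.7774×10⁻⁵×24.8³ = 8.207 mg/L.

C_s ≈ 8.21 mg/L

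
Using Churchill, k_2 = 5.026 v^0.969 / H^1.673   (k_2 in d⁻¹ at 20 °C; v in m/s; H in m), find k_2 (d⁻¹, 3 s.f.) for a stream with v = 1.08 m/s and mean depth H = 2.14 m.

k_2 ≈ 1.52 d⁻¹

k_2 = 5.026 × 1.08^0.969 / 2.14^1.673 = 5.026 × 1.077 / 3.571 = 1.516 d⁻¹.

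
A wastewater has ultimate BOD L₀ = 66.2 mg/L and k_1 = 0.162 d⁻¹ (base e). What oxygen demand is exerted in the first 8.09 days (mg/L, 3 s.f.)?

y ≈ 48.3 mg/L

y_t = L₀(1 − e^(−k_1 t)) = 66.2 × (1 − e^(−0.162×8.09))
= 66.2 × (1 − 0.2697) = 66.2 × 0.7303 = 48.35 mg/L.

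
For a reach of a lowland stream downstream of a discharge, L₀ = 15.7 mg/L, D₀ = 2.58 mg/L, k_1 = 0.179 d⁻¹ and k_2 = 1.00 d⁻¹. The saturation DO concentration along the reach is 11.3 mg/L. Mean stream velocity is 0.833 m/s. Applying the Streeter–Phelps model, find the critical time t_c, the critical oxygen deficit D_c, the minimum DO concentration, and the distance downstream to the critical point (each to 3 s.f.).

At the critical point dD/dt = 0, so k_1 L₀ e^(−k_1 t) = k_2 D. Substituting D(t) from the Streeter–Phelps equation and solving for t gives
t_c = ln[(k_2/k_1)(1 − D₀(k_2−k_1)/(k_1 L₀))] / (k_2−k_1).
Here k_2−k_1 = 0.8210 d⁻¹ and 1 − D₀(k_2−k_1)/(k_1 L₀) = 1 − 2.58×0.8210/(0.179×15.7) = 0.2463, so
t_c = ln(5.587 × 0.2463) / 0.8210 = 0.3191 / 0.8210 = 0.3887 d.
L(t_c) = L₀ e^(−k_1 t_c) = 15.7 × 0.9328 = 14.64 mg/L, and at the critical point k_2 D_c = k_1 L, so D_c = (0.179/1.00) × 14.64 = 2.621 mg/L.
Minimum DO = C_s − D_c = 11.3 − 2.621 = 8.679 mg/L.
x_c = v t_c = 0.833 m/s × 0.3887 d × 86400 s/d = 27970 m ≈ 28.0 km.

t_c ≈ 0.389 d; D_c ≈ 2.62 mg/L; min DO ≈ 8.68 mg/L; x_c ≈ 28.0 km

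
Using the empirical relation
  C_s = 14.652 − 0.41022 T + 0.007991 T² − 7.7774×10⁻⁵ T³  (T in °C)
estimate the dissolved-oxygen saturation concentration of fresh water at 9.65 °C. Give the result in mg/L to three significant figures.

C_s ≈ 11.4 mg/L

C_s = 14.652 − 0.41022×9.65 + 0.007991×9.65² − 7.7774×10⁻⁵×9.65³ = 11.37 mg/L.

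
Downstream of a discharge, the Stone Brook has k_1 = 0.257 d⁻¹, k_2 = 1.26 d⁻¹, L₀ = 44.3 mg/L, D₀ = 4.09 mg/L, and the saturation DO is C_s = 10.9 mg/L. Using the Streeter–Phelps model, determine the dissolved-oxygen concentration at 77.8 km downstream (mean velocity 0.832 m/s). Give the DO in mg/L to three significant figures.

DO ≈ 4.16 mg/L

Travel time t = x/v = 77.8 km / (0.832 m/s) = 77800 m / 0.832 m/s = 93510 s = 1.082 d.
k_1 L₀/(k_2−k_1) = 0.257×44.3/(1.26−0.257) = 11.39/1.003 = 11.35 mg/L.
e^(−k_1 t) = e^(−0.257×1.082) = 0.7572; e^(−k_2 t) = e^(−1.26×1.082) = 0.2557.
D = 11.35 × (0.7572 − 0.2557) + 4.09 × 0.2557 = 5.692 + 1.046 = 6.738 mg/L.
DO = C_s − D = 10.9 − 6.738 = 4.162 mg/L.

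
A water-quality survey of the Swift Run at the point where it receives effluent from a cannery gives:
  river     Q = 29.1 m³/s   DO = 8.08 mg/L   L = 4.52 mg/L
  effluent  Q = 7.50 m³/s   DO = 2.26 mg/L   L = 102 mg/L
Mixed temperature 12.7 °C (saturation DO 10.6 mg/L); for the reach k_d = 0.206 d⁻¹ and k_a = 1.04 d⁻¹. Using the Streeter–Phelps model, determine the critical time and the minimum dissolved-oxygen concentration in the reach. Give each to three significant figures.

Mixed DO = (29.1×8.08 + 7.50×2.26)/(29.1+7.50) = 252.1/36.60 = 6.887 mg/L.
Mixed L₀ = (29.1×4.52 + 7.50×102)/(36.60) = 896.5/36.60 = 24.50 mg/L.
Initial deficit D₀ = C_s − DO₀ = 10.6 − 6.887 = 3.713 mg/L.
t_c = (1/0.8340) ln[(1.04/0.206)(1 − 3.713×0.8340/(0.206×24.50))] = 1.199 × ln(1.951) = 0.8012 d.
D_c = (0.206/1.04) × 24.50 × e^(−0.206×0.8012) = 0.1981 × 24.50 × 0.8479 = 4.114 mg/L.
Minimum DO = 10.6 − 4.114 = 6.486 mg/L.

t_c ≈ 0.801 d; minimum DO ≈ 6.49 mg/L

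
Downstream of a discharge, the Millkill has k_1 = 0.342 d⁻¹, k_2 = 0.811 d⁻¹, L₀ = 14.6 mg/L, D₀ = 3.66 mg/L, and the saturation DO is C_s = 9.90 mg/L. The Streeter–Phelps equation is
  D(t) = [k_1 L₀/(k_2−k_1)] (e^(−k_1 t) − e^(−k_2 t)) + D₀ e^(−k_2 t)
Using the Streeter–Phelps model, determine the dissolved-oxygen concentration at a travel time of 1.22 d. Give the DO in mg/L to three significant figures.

k_1 L₀/(k_2−k_1) = 0.342×14.6/(0.811−0.342) = 4.993/0.4690 = 10.65 mg/L.
e^(−k_1 t) = e^(−0.342×1.220) = 0.6589; e^(−k_2 t) = e^(−0.811×1.220) = 0.3718.
D = 10.65 × (0.6589 − 0.3718) + 3.66 × 0.3718 = 3.056 + 1.361 = 4.417 mg/L.
DO = C_s − D = 9.90 − 4.417 = 5.483 mg/L.

DO ≈ 5.48 mg/L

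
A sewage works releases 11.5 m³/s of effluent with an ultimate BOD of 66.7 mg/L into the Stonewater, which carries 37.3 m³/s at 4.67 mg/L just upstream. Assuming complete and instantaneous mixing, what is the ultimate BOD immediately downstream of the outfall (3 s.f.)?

Flow-weighted mixing: C = (Q_r C_r + Q_w C_w)/(Q_r + Q_w)
= (37.3×4.67 + 11.5×66.7)/(37.3 + 11.5) = 941.2/48.80 = 19.29 mg/L.

19.3 mg/L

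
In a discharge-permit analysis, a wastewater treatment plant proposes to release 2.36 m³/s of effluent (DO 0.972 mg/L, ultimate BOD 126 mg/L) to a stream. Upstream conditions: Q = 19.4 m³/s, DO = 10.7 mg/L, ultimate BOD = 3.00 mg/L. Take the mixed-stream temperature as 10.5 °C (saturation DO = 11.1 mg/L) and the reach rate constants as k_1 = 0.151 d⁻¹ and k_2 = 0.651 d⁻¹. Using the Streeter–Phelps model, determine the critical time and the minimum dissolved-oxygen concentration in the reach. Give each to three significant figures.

t_c ≈ 2.22 d; minimum DO ≈ 8.39 mg/L

Mixed DO = (19.4×10.7 + 2.36×0.972)/(19.4+2.36) = 209.9/21.76 = 9.645 mg/L.
Mixed L₀ = (19.4×3.00 + 2.36×126)/(21.76) = 355.6/21.76 = 16.34 mg/L.
Initial deficit D₀ = C_s − DO₀ = 11.1 − 9.645 = 1.455 mg/L.
t_c = (1/0.5000) ln[(0.651/0.151)(1 − 1.455×0.5000/(0.151×16.34))] = 2.000 × ln(3.040) = 2.224 d.
D_c = (0.151/0.651) × 16.34 × e^(−0.151×2.224) = 0.2320 × 16.34 × 0.7148 = 2.709 mg/L.
Minimum DO = 11.1 − 2.709 = 8.391 mg/L.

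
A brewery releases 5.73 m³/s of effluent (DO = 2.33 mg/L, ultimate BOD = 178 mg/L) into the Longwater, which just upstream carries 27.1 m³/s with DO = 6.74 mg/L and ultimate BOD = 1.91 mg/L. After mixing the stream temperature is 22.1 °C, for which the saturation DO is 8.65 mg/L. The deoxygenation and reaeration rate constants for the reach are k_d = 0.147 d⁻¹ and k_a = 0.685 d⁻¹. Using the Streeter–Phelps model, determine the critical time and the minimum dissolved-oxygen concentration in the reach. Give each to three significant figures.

t_c ≈ 2.20 d; minimum DO ≈ 3.58 mg/L

Mixed DO = (27.1×6.74 + 5.73×2.33)/(27.1+5.73) = 196.0/32.83 = 5.970 mg/L.
Mixed L₀ = (27.1×1.91 + 5.73×178)/(32.83) = 1072/32.83 = 32.64 mg/L.
Initial deficit D₀ = C_s − DO₀ = 8.65 − 5.970 = 2.680 mg/L.
t_c = (1/0.5380) ln[(0.685/0.147)(1 − 2.680×0.5380/(0.147×32.64))] = 1.859 × ln(3.260) = 2.196 d.
D_c = (0.147/0.685) × 32.64 × e^(−0.147×2.196) = 0.2146 × 32.64 × 0.7241 = 5.072 mg/L.
Minimum DO = 8.65 − 5.072 = 3.578 mg/L.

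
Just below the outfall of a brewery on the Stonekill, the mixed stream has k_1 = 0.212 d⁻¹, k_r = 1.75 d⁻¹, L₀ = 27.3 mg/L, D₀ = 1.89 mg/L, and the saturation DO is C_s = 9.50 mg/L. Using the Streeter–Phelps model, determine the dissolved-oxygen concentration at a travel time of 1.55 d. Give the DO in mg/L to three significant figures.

DO ≈ 6.92 mg/L

k_1 L₀/(k_r−k_1) = 0.212×27.3/(1.75−0.212) = 5.788/1.538 = 3.763 mg/L.
e^(−k_1 t) = e^(−0.212×1.550) = 0.7199; e^(−k_r t) = e^(−1.75×1.550) = 0.06637.
D = 3.763 × (0.7199 − 0.06637) + 1.89 × 0.06637 = 2.459 + 0.1254 = 2.585 mg/L.
DO = C_s − D = 9.50 − 2.585 = 6.915 mg/L.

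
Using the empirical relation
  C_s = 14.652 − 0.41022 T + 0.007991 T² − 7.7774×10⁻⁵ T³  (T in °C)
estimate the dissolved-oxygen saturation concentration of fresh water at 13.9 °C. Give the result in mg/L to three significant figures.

C_s = 14.652 − 0.41022×13.9 + 0.007991×13.9² − 7.7774×10⁻⁵×13.9³ = 10.29 mg/L.

C_s ≈ 10.3 mg/L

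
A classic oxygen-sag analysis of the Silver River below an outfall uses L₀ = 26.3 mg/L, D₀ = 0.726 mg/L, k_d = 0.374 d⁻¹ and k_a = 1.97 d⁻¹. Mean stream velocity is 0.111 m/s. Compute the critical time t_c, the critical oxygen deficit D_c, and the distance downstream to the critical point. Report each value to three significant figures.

With k_a/k_d = 5.267 and 1 − D₀(k_a−k_d)/(k_d L₀) = 0.8822,
t_c = ln(5.267 × 0.8822) / (1.97 − 0.374) = ln(4.647) / 1.596 = 1.536/1.596 = 0.9625 d.
L(t_c) = L₀ e^(−k_d t_c) = 26.3 × 0.6977 = 18.35 mg/L, and at the critical point k_a D_c = k_d L, so D_c = (0.374/1.97) × 18.35 = 3.484 mg/L.
x_c = v t_c = 0.111 m/s × 0.9625 d × 86400 s/d = 9231 m ≈ 9.23 km.

t_c ≈ 0.963 d; D_c ≈ 3.48 mg/L; x_c ≈ 9.23 km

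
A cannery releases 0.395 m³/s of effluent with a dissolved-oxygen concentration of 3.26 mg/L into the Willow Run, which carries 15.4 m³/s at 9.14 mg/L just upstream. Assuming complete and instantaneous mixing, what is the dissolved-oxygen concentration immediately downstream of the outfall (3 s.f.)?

Flow-weighted mixing: C = (Q_r C_r + Q_w C_w)/(Q_r + Q_w)
= (15.4×9.14 + 0.395×3.26)/(15.4 + 0.395) = 142.0/15.79 = 8.993 mg/L.

8.99 mg/L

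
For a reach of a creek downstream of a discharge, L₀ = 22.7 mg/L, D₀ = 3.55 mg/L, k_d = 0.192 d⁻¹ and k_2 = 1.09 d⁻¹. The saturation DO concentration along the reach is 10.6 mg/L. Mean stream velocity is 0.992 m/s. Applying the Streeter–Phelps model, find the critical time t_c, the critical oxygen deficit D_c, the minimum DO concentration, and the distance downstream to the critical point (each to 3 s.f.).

At the critical point dD/dt = 0, so k_d L₀ e^(−k_d t) = k_2 D. Substituting D(t) from the Streeter–Phelps equation and solving for t gives
t_c = ln[(k_2/k_d)(1 − D₀(k_2−k_d)/(k_d L₀))] / (k_2−k_d).
Here k_2−k_d = 0.8980 d⁻¹ and 1 − D₀(k_2−k_d)/(k_d L₀) = 1 − 3.55×0.8980/(0.192×22.7) = 0.2686, so
t_c = ln(5.677 × 0.2686) / 0.8980 = 0.4218 / 0.8980 = 0.4697 d.
D_c = (k_d/k_2) L₀ e^(−k_d t_c) = (0.192/1.09) × 22.7 × e^(−0.192×0.4697) = 0.1761 × 22.7 × 0.9138 = 3.654 mg/L.
Minimum DO = C_s − D_c = 10.6 − 3.654 = 6.946 mg/L.
x_c = v t_c = 0.992 m/s × 0.4697 d × 86400 s/d = 40250 m ≈ 40.3 km.

t_c ≈ 0.470 d; D_c ≈ 3.65 mg/L; min DO ≈ 6.95 mg/L; x_c ≈ 40.3 km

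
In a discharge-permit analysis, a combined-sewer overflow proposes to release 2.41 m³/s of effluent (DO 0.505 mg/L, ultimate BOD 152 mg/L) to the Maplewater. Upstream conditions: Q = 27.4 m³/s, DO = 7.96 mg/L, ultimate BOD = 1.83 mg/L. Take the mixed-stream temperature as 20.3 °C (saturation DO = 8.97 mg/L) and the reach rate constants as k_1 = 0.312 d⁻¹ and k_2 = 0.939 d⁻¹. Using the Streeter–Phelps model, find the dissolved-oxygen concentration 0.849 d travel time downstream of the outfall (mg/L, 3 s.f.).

Mixed DO = (27.4×7.96 + 2.41×0.505)/(27.4+2.41) = 219.3/29.81 = 7.357 mg/L.
Mixed L₀ = (27.4×1.83 + 2.41×152)/(29.81) = 416.5/29.81 = 13.97 mg/L.
Initial deficit D₀ = C_s − DO₀ = 8.97 − 7.357 = 1.613 mg/L.
D(0.849) = [0.312×13.97/(0.939−0.312)](e^(−0.312×0.849) − e^(−0.939×0.849)) + 1.613 e^(−0.939×0.849)
= 6.952 × (0.7673 − 0.4506) + 1.613 × 0.4506 = 2.928 mg/L.
DO = 8.97 − 2.928 = 6.042 mg/L.

DO ≈ 6.04 mg/L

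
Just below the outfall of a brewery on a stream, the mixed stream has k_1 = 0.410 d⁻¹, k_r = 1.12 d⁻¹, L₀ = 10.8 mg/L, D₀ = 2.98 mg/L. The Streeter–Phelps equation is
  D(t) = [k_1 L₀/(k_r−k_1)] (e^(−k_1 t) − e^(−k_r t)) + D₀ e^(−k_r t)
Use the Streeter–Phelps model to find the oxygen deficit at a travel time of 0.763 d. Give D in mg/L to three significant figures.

D ≈ 3.18 mg/L

k_1 L₀/(k_r−k_1) = 0.410×10.8/(1.12−0.410) = 4.428/0.7100 = 6.237 mg/L.
e^(−k_1 t) = e^(−0.410×0.7630) = 0.7314; e^(−k_r t) = e^(−1.12×0.7630) = 0.4255.
D = 6.237 × (0.7314 − 0.4255) + 2.98 × 0.4255 = 1.908 + 1.268 = 3.176 mg/L.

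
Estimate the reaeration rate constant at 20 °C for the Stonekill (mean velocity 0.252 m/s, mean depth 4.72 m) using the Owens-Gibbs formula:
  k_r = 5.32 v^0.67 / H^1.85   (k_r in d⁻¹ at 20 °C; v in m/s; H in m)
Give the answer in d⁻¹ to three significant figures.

k_r ≈ 0.120 d⁻¹

k_r = 5.32 × 0.252^0.67 / 4.72^1.85 = 5.32 × 0.3971 / 17.65 = 0.1197 d⁻¹.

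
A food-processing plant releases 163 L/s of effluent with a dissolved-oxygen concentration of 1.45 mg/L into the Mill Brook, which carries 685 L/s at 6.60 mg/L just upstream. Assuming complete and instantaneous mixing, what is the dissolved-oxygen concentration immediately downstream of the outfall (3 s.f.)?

5.61 mg/L

Flow-weighted mixing: C = (Q_r C_r + Q_w C_w)/(Q_r + Q_w)
= (685×6.60 + 163×1.45)/(685 + 163) = 4757/848.0 = 5.610 mg/L.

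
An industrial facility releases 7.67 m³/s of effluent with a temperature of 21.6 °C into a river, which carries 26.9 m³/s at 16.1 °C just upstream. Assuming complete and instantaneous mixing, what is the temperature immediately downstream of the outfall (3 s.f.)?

Flow-weighted mixing: C = (Q_r C_r + Q_w C_w)/(Q_r + Q_w)
= (26.9×16.1 + 7.67×21.6)/(26.9 + 7.67) = 598.8/34.57 = 17.32 °C.

17.3 °C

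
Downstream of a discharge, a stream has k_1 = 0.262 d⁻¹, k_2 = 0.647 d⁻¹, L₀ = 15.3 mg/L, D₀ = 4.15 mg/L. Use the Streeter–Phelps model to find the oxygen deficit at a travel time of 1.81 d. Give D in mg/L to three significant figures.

k_1 L₀/(k_2−k_1) = 0.262×15.3/(0.647−0.262) = 4.009/0.3850 = 10.41 mg/L.
e^(−k_1 t) = e^(−0.262×1.810) = 0.6224; e^(−k_2 t) = e^(−0.647×1.810) = 0.3100.
D = 10.41 × (0.6224 − 0.3100) + 4.15 × 0.3100 = 3.252 + 1.287 = 4.539 mg/L.

D ≈ 4.54 mg/L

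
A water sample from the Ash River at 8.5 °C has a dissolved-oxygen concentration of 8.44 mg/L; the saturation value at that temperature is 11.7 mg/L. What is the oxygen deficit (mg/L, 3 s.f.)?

D = C_s − C = 11.7 − 8.44 = 3.26 mg/L.

D ≈ 3.26 mg/L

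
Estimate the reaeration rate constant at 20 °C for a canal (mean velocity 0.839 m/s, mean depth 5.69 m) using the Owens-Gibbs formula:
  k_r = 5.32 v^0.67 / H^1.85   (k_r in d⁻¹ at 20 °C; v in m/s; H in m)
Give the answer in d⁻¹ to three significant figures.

k_r = 5.32 × 0.839^0.67 / 5.69^1.85 = 5.32 × 0.8890 / 24.94 = 0.1896 d⁻¹.

k_r ≈ 0.190 d⁻¹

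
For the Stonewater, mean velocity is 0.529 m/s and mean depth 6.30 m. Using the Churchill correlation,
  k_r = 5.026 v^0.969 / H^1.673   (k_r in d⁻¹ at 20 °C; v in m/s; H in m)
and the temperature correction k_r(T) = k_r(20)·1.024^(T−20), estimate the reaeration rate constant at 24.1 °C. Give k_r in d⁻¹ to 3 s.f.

k_r(20) = 5.026 × 0.529^0.969 / 6.30^1.673 = 5.026 × 0.5395 / 21.74 = 0.1247 d⁻¹.
k_r(24.1) = 0.1247 × 1.024^(24.1−20) = 0.1247 × 1.102 = 0.1375 d⁻¹.

k_r ≈ 0.137 d⁻¹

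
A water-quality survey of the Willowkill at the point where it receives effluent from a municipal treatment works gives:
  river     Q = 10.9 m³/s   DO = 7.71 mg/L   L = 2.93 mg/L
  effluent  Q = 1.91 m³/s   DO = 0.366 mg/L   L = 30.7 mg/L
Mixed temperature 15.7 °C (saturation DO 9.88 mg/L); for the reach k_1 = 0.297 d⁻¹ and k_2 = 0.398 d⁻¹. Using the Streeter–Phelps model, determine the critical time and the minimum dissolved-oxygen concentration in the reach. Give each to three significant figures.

t_c ≈ 1.21 d; minimum DO ≈ 6.19 mg/L

Mixed DO = (10.9×7.71 + 1.91×0.366)/(10.9+1.91) = 84.74/12.81 = 6.615 mg/L.
Mixed L₀ = (10.9×2.93 + 1.91×30.7)/(12.81) = 90.57/12.81 = 7.071 mg/L.
Initial deficit D₀ = C_s − DO₀ = 9.88 − 6.615 = 3.265 mg/L.
t_c = (1/0.1010) ln[(0.398/0.297)(1 − 3.265×0.1010/(0.297×7.071))] = 9.901 × ln(1.130) = 1.207 d.
D_c = (0.297/0.398) × 7.071 × e^(−0.297×1.207) = 0.7462 × 7.071 × 0.6988 = 3.687 mg/L.
Minimum DO = 9.88 − 3.687 = 6.193 mg/L.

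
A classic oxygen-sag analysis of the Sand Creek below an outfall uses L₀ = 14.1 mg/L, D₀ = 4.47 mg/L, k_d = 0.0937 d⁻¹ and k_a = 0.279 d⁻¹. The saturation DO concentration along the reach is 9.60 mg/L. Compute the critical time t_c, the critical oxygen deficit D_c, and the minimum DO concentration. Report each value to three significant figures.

t_c = [1/(k_a−k_d)] ln[(k_a/k_d)(1 − D₀(k_a−k_d)/(k_d L₀))]
= [1/(0.279−0.0937)] ln[(0.279/0.0937)(1 − 4.47×0.1853/(0.0937×14.1))]
= (1/0.1853) ln[2.978 × 0.3731] = 5.397 × ln(1.111) = 5.397 × 0.1051 = 0.5672 d.
D_c = (k_d/k_a) L₀ e^(−k_d t_c) = (0.0937/0.279) × 14.1 × e^(−0.0937×0.5672) = 0.3358 × 14.1 × 0.9482 = 4.490 mg/L.
Minimum DO = C_s − D_c = 9.60 − 4.490 = 5.110 mg/L.

t_c ≈ 0.567 d; D_c ≈ 4.49 mg/L; min DO ≈ 5.11 mg/L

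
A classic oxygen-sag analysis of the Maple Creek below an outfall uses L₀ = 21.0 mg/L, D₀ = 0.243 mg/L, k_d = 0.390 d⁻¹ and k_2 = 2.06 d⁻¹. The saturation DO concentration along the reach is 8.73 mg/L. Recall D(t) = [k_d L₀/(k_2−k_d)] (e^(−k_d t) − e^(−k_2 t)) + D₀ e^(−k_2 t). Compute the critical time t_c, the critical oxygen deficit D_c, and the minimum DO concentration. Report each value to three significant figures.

With k_2/k_d = 5.282 and 1 − D₀(k_2−k_d)/(k_d L₀) = 0.9505,
t_c = ln(5.282 × 0.9505) / (2.06 − 0.390) = ln(5.020) / 1.670 = 1.613/1.670 = 0.9662 d.
L(t_c) = L₀ e^(−k_d t_c) = 21.0 × 0.6861 = 14.41 mg/L, and at the critical point k_2 D_c = k_d L, so D_c = (0.390/2.06) × 14.41 = 2.728 mg/L.
Minimum DO = C_s − D_c = 8.73 − 2.728 = 6.002 mg/L.

t_c ≈ 0.966 d; D_c ≈ 2.73 mg/L; min DO ≈ 6.00 mg/L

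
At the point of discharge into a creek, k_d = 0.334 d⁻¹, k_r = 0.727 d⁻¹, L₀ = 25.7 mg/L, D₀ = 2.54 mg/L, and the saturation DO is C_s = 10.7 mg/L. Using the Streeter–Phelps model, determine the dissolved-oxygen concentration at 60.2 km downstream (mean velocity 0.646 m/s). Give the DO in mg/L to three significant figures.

DO ≈ 4.28 mg/L

Travel time t = x/v = 60.2 km / (0.646 m/s) = 60200 m / 0.646 m/s = 93190 s = 1.079 d.
k_d L₀/(k_r−k_d) = 0.334×25.7/(0.727−0.334) = 8.584/0.3930 = 21.84 mg/L.
e^(−k_d t) = e^(−0.334×1.079) = 0.6975; e^(−k_r t) = e^(−0.727×1.079) = 0.4565.
D = 21.84 × (0.6975 − 0.4565) + 2.54 × 0.4565 = 5.264 + 1.160 = 6.423 mg/L.
DO = C_s − D = 10.7 − 6.423 = 4.277 mg/L.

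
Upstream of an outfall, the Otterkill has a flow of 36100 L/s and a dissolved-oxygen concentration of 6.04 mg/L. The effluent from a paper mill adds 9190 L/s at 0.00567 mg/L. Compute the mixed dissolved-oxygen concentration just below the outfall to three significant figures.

Flow-weighted mixing: C = (Q_r C_r + Q_w C_w)/(Q_r + Q_w)
= (36100×6.04 + 9190×0.00567)/(36100 + 9190) = 218100/45290 = 4.816 mg/L.

4.82 mg/L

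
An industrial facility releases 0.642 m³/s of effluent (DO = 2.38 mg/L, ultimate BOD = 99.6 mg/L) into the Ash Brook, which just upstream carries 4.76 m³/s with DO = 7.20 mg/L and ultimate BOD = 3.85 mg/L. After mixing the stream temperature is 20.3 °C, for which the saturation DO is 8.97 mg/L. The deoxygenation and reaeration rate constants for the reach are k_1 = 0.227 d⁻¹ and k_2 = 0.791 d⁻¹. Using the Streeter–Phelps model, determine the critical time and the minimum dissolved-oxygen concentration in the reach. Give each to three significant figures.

Mixed DO = (4.76×7.20 + 0.642×2.38)/(4.76+0.642) = 35.80/5.402 = 6.627 mg/L.
Mixed L₀ = (4.76×3.85 + 0.642×99.6)/(5.402) = 82.27/5.402 = 15.23 mg/L.
Initial deficit D₀ = C_s − DO₀ = 8.97 − 6.627 = 2.343 mg/L.
t_c = (1/0.5640) ln[(0.791/0.227)(1 − 2.343×0.5640/(0.227×15.23))] = 1.773 × ln(2.153) = 1.359 d.
D_c = (0.227/0.791) × 15.23 × e^(−0.227×1.359) = 0.2870 × 15.23 × 0.7345 = 3.210 mg/L.
Minimum DO = 8.97 − 3.210 = 5.760 mg/L.

t_c ≈ 1.36 d; minimum DO ≈ 5.76 mg/L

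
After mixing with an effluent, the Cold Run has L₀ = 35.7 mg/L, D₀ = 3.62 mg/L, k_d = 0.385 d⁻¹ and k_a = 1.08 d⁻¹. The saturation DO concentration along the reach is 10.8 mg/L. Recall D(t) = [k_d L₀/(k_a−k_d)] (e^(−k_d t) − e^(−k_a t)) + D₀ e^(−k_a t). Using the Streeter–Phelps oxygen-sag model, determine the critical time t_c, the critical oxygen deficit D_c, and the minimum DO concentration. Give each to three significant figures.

t_c ≈ 1.19 d; D_c ≈ 8.04 mg/L; min DO ≈ 2.76 mg/L

t_c = [1/(k_a−k_d)] ln[(k_a/k_d)(1 − D₀(k_a−k_d)/(k_d L₀))]
= [1/(1.08−0.385)] ln[(1.08/0.385)(1 − 3.62×0.6950/(0.385×35.7))]
= (1/0.6950) ln[2.805 × 0.8170] = 1.439 × ln(2.292) = 1.439 × 0.8293 = 1.193 d.
L(t_c) = L₀ e^(−k_d t_c) = 35.7 × 0.6317 = 22.55 mg/L, and at the critical point k_a D_c = k_d L, so D_c = (0.385/1.08) × 22.55 = 8.039 mg/L.
Minimum DO = C_s − D_c = 10.8 − 8.039 = 2.761 mg/L.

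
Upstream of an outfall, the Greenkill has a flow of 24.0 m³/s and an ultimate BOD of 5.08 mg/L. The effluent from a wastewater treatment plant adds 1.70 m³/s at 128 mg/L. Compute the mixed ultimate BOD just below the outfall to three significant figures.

Flow-weighted mixing: C = (Q_r C_r + Q_w C_w)/(Q_r + Q_w)
= (24.0×5.08 + 1.70×128)/(24.0 + 1.70) = 339.5/25.70 = 13.21 mg/L.

13.2 mg/L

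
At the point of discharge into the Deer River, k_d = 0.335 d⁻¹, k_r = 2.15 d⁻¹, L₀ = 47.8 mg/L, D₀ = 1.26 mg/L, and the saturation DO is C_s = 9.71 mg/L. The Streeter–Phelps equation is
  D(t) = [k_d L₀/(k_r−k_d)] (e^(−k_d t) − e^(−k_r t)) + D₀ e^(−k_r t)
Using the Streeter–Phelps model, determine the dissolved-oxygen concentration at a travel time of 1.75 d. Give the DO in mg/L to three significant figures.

DO ≈ 4.98 mg/L

k_d L₀/(k_r−k_d) = 0.335×47.8/(2.15−0.335) = 16.01/1.815 = 8.823 mg/L.
e^(−k_d t) = e^(−0.335×1.750) = 0.5564; e^(−k_r t) = e^(−2.15×1.750) = 0.02323.
D = 8.823 × (0.5564 − 0.02323) + 1.26 × 0.02323 = 4.704 + 0.02926 = 4.733 mg/L.
DO = C_s − D = 9.71 − 4.733 = 4.977 mg/L.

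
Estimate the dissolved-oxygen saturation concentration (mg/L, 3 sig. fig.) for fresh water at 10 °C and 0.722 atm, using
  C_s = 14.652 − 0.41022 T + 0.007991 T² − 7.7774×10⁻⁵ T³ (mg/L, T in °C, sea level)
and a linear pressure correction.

C_s ≈ 8.14 mg/L

At sea level: C_s = 14.652 − 0.41022×10 + 0.007991×10² − 7.7774×10⁻⁵×10³ = 11.27 mg/L.
Pressure correction: C_s' = 11.27 × 0.722 = 8.138 mg/L.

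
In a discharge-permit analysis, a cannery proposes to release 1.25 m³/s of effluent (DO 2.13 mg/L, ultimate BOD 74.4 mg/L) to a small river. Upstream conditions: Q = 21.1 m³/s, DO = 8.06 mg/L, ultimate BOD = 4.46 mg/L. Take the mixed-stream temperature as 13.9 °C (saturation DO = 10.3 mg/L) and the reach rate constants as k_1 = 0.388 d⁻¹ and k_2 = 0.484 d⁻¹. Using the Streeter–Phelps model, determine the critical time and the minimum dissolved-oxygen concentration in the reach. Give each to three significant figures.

Mixed DO = (21.1×8.06 + 1.25×2.13)/(21.1+1.25) = 172.7/22.35 = 7.728 mg/L.
Mixed L₀ = (21.1×4.46 + 1.25×74.4)/(22.35) = 187.1/22.35 = 8.372 mg/L.
Initial deficit D₀ = C_s − DO₀ = 10.3 − 7.728 = 2.572 mg/L.
t_c = (1/0.09600) ln[(0.484/0.388)(1 − 2.572×0.09600/(0.388×8.372))] = 10.42 × ln(1.153) = 1.479 d.
D_c = (0.388/0.484) × 8.372 × e^(−0.388×1.479) = 0.8017 × 8.372 × 0.5632 = 3.780 mg/L.
Minimum DO = 10.3 − 3.780 = 6.520 mg/L.

t_c ≈ 1.48 d; minimum DO ≈ 6.52 mg/L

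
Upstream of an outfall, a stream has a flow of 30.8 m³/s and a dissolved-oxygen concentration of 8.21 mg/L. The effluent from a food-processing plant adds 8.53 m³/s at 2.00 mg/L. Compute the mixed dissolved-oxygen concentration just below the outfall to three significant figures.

Flow-weighted mixing: C = (Q_r C_r + Q_w C_w)/(Q_r + Q_w)
= (30.8×8.21 + 8.53×2.00)/(30.8 + 8.53) = 269.9/39.33 = 6.863 mg/L.

6.86 mg/L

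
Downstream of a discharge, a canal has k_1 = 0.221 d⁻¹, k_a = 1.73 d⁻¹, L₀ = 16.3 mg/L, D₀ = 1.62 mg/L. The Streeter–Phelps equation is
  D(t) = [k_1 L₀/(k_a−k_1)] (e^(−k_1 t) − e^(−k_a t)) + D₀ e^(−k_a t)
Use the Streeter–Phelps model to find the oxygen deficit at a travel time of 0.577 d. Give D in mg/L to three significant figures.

k_1 L₀/(k_a−k_1) = 0.221×16.3/(1.73−0.221) = 3.602/1.509 = 2.387 mg/L.
e^(−k_1 t) = e^(−0.221×0.5770) = 0.8803; e^(−k_a t) = e^(−1.73×0.5770) = 0.3685.
D = 2.387 × (0.8803 − 0.3685) + 1.62 × 0.3685 = 1.222 + 0.5970 = 1.819 mg/L.

D ≈ 1.82 mg/L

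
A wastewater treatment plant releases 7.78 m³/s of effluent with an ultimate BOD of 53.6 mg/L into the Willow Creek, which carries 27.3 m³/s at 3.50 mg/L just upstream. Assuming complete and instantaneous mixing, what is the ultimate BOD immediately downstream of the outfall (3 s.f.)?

14.6 mg/L

Flow-weighted mixing: C = (Q_r C_r + Q_w C_w)/(Q_r + Q_w)
= (27.3×3.50 + 7.78×53.6)/(27.3 + 7.78) = 512.6/35.08 = 14.61 mg/L.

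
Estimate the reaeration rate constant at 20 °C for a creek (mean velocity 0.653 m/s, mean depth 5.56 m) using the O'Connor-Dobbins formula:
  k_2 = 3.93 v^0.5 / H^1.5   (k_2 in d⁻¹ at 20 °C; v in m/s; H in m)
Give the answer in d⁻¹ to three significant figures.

k_2 = 3.93 × 0.653^0.5 / 5.56^1.5 = 3.93 × 0.8081 / 13.11 = 0.2422 d⁻¹.

k_2 ≈ 0.242 d⁻¹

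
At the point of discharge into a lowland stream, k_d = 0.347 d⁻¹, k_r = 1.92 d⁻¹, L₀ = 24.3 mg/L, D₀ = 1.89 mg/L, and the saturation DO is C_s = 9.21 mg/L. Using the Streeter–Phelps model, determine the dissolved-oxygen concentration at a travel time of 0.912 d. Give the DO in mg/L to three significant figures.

k_d L₀/(k_r−k_d) = 0.347×24.3/(1.92−0.347) = 8.432/1.573 = 5.361 mg/L.
e^(−k_d t) = e^(−0.347×0.9120) = 0.7287; e^(−k_r t) = e^(−1.92×0.9120) = 0.1736.
D = 5.361 × (0.7287 − 0.1736) + 1.89 × 0.1736 = 2.976 + 0.3281 = 3.304 mg/L.
DO = C_s − D = 9.21 − 3.304 = 5.906 mg/L.

DO ≈ 5.91 mg/L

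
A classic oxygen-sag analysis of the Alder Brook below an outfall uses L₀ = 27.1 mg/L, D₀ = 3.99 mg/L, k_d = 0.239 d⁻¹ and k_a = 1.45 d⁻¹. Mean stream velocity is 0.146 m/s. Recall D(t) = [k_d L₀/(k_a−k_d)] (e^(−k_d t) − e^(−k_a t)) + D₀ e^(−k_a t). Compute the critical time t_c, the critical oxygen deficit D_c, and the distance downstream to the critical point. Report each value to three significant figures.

t_c ≈ 0.357 d; D_c ≈ 4.10 mg/L; x_c ≈ 4.50 km

t_c = [1/(k_a−k_d)] ln[(k_a/k_d)(1 − D₀(k_a−k_d)/(k_d L₀))]
= [1/(1.45−0.239)] ln[(1.45/0.239)(1 − 3.99×1.211/(0.239×27.1))]
= (1/1.211) ln[6.067 × 0.2540] = 0.8258 × ln(1.541) = 0.8258 × 0.4324 = 0.3570 d.
L(t_c) = L₀ e^(−k_d t_c) = 27.1 × 0.9182 = 24.88 mg/L, and at the critical point k_a D_c = k_d L, so D_c = (0.239/1.45) × 24.88 = 4.101 mg/L.
x_c = v t_c = 0.146 m/s × 0.3570 d × 86400 s/d = 4504 m ≈ 4.50 km.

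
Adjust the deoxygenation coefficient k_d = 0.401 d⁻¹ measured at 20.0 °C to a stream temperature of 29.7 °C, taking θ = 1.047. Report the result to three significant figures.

k_d(T₂) = k_d(T₁) · θ^(T₂−T₁) = 0.401 × 1.047^(29.7−20.0)
= 0.401 × 1.047^9.70 = 0.401 × 1.561 = 0.6261 d⁻¹.

k_d ≈ 0.626 d⁻¹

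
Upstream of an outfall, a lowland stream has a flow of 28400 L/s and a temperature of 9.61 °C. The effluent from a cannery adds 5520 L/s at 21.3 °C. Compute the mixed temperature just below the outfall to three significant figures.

11.5 °C

Flow-weighted mixing: C = (Q_r C_r + Q_w C_w)/(Q_r + Q_w)
= (28400×9.61 + 5520×21.3)/(28400 + 5520) = 390500/33920 = 11.51 °C.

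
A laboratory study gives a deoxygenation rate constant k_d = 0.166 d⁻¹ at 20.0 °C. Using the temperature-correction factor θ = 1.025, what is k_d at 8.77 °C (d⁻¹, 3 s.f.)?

k_d ≈ 0.126 d⁻¹

k_d(T₂) = k_d(T₁) · θ^(T₂−T₁) = 0.166 × 1.025^(8.77−20.0)
= 0.166 × 1.025^-11.2 = 0.166 × 0.7578 = 0.1258 d⁻¹.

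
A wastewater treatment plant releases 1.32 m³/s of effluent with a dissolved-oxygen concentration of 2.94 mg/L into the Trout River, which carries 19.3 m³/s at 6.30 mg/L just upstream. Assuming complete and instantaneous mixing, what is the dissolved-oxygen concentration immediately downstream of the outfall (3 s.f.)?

Flow-weighted mixing: C = (Q_r C_r + Q_w C_w)/(Q_r + Q_w)
= (19.3×6.30 + 1.32×2.94)/(19.3 + 1.32) = 125.5/20.62 = 6.085 mg/L.

6.08 mg/L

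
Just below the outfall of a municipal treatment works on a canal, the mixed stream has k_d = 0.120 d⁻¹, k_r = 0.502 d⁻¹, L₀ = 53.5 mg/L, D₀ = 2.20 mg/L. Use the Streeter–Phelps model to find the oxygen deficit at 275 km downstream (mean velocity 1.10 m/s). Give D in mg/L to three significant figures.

Travel time t = x/v = 275 km / (1.10 m/s) = 275000 m / 1.10 m/s = 250000 s = 2.894 d.
k_d L₀/(k_r−k_d) = 0.120×53.5/(0.502−0.120) = 6.420/0.3820 = 16.81 mg/L.
e^(−k_d t) = e^(−0.120×2.894) = 0.7066; e^(−k_r t) = e^(−0.502×2.894) = 0.2340.
D = 16.81 × (0.7066 − 0.2340) + 2.20 × 0.2340 = 7.944 + 0.5147 = 8.459 mg/L.

D ≈ 8.46 mg/L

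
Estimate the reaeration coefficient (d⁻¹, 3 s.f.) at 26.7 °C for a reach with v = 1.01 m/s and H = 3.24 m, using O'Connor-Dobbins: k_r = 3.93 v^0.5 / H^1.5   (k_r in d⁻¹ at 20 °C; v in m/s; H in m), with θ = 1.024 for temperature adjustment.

k_r ≈ 0.794 d⁻¹

k_r(20) = 3.93 × 1.01^0.5 / 3.24^1.5 = 3.93 × 1.005 / 5.832 = 0.6772 d⁻¹.
k_r(26.7) = 0.6772 × 1.024^(26.7−20) = 0.6772 × 1.172 = 0.7939 d⁻¹.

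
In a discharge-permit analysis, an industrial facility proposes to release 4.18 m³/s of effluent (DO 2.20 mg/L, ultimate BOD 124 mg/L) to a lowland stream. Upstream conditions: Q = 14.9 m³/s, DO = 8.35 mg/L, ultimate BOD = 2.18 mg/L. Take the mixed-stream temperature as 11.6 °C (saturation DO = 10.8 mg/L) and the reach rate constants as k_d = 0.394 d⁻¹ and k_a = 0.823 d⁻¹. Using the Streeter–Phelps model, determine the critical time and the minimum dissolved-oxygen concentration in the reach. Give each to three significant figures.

t_c ≈ 1.36 d; minimum DO ≈ 2.70 mg/L

Mixed DO = (14.9×8.35 + 4.18×2.20)/(14.9+4.18) = 133.6/19.08 = 7.003 mg/L.
Mixed L₀ = (14.9×2.18 + 4.18×124)/(19.08) = 550.8/19.08 = 28.87 mg/L.
Initial deficit D₀ = C_s − DO₀ = 10.8 − 7.003 = 3.797 mg/L.
t_c = (1/0.4290) ln[(0.823/0.394)(1 − 3.797×0.4290/(0.394×28.87))] = 2.331 × ln(1.790) = 1.357 d.
D_c = (0.394/0.823) × 28.87 × e^(−0.394×1.357) = 0.4787 × 28.87 × 0.5859 = 8.098 mg/L.
Minimum DO = 10.8 − 8.098 = 2.702 mg/L.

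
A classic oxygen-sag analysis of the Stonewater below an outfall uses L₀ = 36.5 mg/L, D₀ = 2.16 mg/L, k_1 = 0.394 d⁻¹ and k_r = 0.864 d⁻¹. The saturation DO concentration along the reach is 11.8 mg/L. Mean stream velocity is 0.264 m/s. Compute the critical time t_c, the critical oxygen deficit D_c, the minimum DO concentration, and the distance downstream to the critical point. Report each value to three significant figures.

t_c = [1/(k_r−k_1)] ln[(k_r/k_1)(1 − D₀(k_r−k_1)/(k_1 L₀))]
= [1/(0.864−0.394)] ln[(0.864/0.394)(1 − 2.16×0.4700/(0.394×36.5))]
= (1/0.4700) ln[2.193 × 0.9294] = 2.128 × ln(2.038) = 2.128 × 0.7120 = 1.515 d.
L(t_c) = L₀ e^(−k_1 t_c) = 36.5 × 0.5505 = 20.09 mg/L, and at the critical point k_r D_c = k_1 L, so D_c = (0.394/0.864) × 20.09 = 9.163 mg/L.
Minimum DO = C_s − D_c = 11.8 − 9.163 = 2.637 mg/L.
x_c = v t_c = 0.264 m/s × 1.515 d × 86400 s/d = 34550 m ≈ 34.6 km.

t_c ≈ 1.51 d; D_c ≈ 9.16 mg/L; min DO ≈ 2.64 mg/L; x_c ≈ 34.6 km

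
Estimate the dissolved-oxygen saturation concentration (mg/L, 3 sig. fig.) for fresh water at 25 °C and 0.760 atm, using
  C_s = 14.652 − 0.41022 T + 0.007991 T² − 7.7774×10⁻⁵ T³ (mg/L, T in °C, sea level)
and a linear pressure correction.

C_s ≈ 6.21 mg/L

At sea level: C_s = 14.652 − 0.41022×25 + 0.007991×25² − 7.7774×10⁻⁵×25³ = 8.176 mg/L.
Pressure correction: C_s' = 8.176 × 0.760 = 6.213 mg/L.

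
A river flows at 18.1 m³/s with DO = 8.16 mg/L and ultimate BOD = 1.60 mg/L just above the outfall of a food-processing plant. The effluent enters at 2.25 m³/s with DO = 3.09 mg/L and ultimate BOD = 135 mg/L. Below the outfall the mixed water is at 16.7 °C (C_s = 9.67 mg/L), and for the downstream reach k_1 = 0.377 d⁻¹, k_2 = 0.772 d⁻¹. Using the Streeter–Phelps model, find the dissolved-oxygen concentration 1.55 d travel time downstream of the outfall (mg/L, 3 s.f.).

DO ≈ 5.06 mg/L

Mixed DO = (18.1×8.16 + 2.25×3.09)/(18.1+2.25) = 154.6/20.35 = 7.599 mg/L.
Mixed L₀ = (18.1×1.60 + 2.25×135)/(20.35) = 332.7/20.35 = 16.35 mg/L.
Initial deficit D₀ = C_s − DO₀ = 9.67 − 7.599 = 2.071 mg/L.
D(1.55) = [0.377×16.35/(0.772−0.377)](e^(−0.377×1.55) − e^(−0.772×1.55)) + 2.071 e^(−0.772×1.55)
= 15.60 × (0.5575 − 0.3022) + 2.071 × 0.3022 = 4.609 mg/L.
DO = 9.67 − 4.609 = 5.061 mg/L.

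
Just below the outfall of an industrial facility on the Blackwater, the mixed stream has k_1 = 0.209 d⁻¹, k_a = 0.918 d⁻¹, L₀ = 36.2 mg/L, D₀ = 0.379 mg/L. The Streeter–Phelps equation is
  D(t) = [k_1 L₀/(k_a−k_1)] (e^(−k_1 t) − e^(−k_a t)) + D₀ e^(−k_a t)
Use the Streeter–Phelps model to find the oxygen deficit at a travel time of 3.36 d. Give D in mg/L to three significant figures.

D ≈ 4.82 mg/L

k_1 L₀/(k_a−k_1) = 0.209×36.2/(0.918−0.209) = 7.566/0.7090 = 10.67 mg/L.
e^(−k_1 t) = e^(−0.209×3.360) = 0.4955; e^(−k_a t) = e^(−0.918×3.360) = 0.04575.
D = 10.67 × (0.4955 − 0.04575) + 0.379 × 0.04575 = 4.799 + 0.01734 = 4.816 mg/L.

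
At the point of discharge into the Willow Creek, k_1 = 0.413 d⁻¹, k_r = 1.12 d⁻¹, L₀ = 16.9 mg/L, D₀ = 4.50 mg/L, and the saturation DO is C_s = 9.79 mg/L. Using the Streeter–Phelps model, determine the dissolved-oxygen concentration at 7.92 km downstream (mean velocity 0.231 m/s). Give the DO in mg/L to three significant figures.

Travel time t = x/v = 7.92 km / (0.231 m/s) = 7920 m / 0.231 m/s = 34290 s = 0.3968 d.
k_1 L₀/(k_r−k_1) = 0.413×16.9/(1.12−0.413) = 6.980/0.7070 = 9.872 mg/L.
e^(−k_1 t) = e^(−0.413×0.3968) = 0.8488; e^(−k_r t) = e^(−1.12×0.3968) = 0.6412.
D = 9.872 × (0.8488 − 0.6412) + 4.50 × 0.6412 = 2.050 + 2.885 = 4.935 mg/L.
DO = C_s − D = 9.79 − 4.935 = 4.855 mg/L.

DO ≈ 4.85 mg/L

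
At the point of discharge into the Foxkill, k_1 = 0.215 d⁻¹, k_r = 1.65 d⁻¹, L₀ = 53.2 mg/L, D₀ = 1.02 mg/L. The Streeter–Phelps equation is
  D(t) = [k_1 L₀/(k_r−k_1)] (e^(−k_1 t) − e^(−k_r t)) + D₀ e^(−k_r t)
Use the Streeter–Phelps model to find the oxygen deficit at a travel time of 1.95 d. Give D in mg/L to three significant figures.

D ≈ 4.96 mg/L

k_1 L₀/(k_r−k_1) = 0.215×53.2/(1.65−0.215) = 11.44/1.435 = 7.971 mg/L.
e^(−k_1 t) = e^(−0.215×1.950) = 0.6575; e^(−k_r t) = e^(−1.65×1.950) = 0.04006.
D = 7.971 × (0.6575 − 0.04006) + 1.02 × 0.04006 = 4.922 + 0.04086 = 4.963 mg/L.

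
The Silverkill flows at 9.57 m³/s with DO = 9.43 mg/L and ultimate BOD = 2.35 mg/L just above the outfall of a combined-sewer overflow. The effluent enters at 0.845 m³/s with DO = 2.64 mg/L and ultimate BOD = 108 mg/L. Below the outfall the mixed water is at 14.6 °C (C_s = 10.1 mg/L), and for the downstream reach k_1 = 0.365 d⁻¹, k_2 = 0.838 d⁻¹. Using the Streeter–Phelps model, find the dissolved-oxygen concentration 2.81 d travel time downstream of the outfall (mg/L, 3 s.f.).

DO ≈ 7.76 mg/L

Mixed DO = (9.57×9.43 + 0.845×2.64)/(9.57+0.845) = 92.48/10.42 = 8.879 mg/L.
Mixed L₀ = (9.57×2.35 + 0.845×108)/(10.42) = 113.7/10.42 = 10.92 mg/L.
Initial deficit D₀ = C_s − DO₀ = 10.1 − 8.879 = 1.221 mg/L.
D(2.81) = [0.365×10.92/(0.838−0.365)](e^(−0.365×2.81) − e^(−0.838×2.81)) + 1.221 e^(−0.838×2.81)
= 8.428 × (0.3586 − 0.09491) + 1.221 × 0.09491 = 2.338 mg/L.
DO = 10.1 − 2.338 = 7.762 mg/L.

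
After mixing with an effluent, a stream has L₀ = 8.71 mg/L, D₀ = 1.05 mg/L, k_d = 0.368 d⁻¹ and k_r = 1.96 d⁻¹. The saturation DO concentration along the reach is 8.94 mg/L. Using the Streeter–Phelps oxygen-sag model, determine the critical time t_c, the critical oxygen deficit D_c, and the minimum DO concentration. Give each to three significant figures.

t_c ≈ 0.588 d; D_c ≈ 1.32 mg/L; min DO ≈ 7.62 mg/L

At the critical point dD/dt = 0, so k_d L₀ e^(−k_d t) = k_r D. Substituting D(t) from the Streeter–Phelps equation and solving for t gives
t_c = ln[(k_r/k_d)(1 − D₀(k_r−k_d)/(k_d L₀))] / (k_r−k_d).
Here k_r−k_d = 1.592 d⁻¹ and 1 − D₀(k_r−k_d)/(k_d L₀) = 1 − 1.05×1.592/(0.368×8.71) = 0.4785, so
t_c = ln(5.326 × 0.4785) / 1.592 = 0.9355 / 1.592 = 0.5876 d.
L(t_c) = L₀ e^(−k_d t_c) = 8.71 × 0.8055 = 7.016 mg/L, and at the critical point k_r D_c = k_d L, so D_c = (0.368/1.96) × 7.016 = 1.317 mg/L.
Minimum DO = C_s − D_c = 8.94 − 1.317 = 7.623 mg/L.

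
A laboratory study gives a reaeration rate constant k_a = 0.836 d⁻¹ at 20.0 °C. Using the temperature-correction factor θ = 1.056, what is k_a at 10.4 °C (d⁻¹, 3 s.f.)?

k_a ≈ 0.495 d⁻¹

k_a(T₂) = k_a(T₁) · θ^(T₂−T₁) = 0.836 × 1.056^(10.4−20.0)
= 0.836 × 1.056^-9.60 = 0.836 × 0.5927 = 0.4955 d⁻¹.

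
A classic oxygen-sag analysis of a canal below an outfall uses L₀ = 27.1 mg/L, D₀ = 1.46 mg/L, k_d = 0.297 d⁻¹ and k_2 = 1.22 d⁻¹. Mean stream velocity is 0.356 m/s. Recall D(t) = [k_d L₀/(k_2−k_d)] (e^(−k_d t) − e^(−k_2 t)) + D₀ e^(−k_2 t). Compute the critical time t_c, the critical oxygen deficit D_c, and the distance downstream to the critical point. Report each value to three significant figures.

t_c ≈ 1.33 d; D_c ≈ 4.44 mg/L; x_c ≈ 41.0 km

At the critical point dD/dt = 0, so k_d L₀ e^(−k_d t) = k_2 D. Substituting D(t) from the Streeter–Phelps equation and solving for t gives
t_c = ln[(k_2/k_d)(1 − D₀(k_2−k_d)/(k_d L₀))] / (k_2−k_d).
Here k_2−k_d = 0.9230 d⁻¹ and 1 − D₀(k_2−k_d)/(k_d L₀) = 1 − 1.46×0.9230/(0.297×27.1) = 0.8326, so
t_c = ln(4.108 × 0.8326) / 0.9230 = 1.230 / 0.9230 = 1.332 d.
D_c = (k_d/k_2) L₀ e^(−k_d t_c) = (0.297/1.22) × 27.1 × e^(−0.297×1.332) = 0.2434 × 27.1 × 0.6732 = 4.441 mg/L.
x_c = v t_c = 0.356 m/s × 1.332 d × 86400 s/d = 40980 m ≈ 41.0 km.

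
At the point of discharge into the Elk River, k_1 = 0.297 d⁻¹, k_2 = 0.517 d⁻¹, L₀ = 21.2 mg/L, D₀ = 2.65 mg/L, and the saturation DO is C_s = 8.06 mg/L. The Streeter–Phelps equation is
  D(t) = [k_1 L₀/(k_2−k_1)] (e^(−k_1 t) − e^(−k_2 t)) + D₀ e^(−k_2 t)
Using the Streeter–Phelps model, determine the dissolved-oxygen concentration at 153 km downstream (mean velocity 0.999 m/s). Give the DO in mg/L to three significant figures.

Travel time t = x/v = 153 km / (0.999 m/s) = 153000 m / 0.999 m/s = 153200 s = 1.773 d.
k_1 L₀/(k_2−k_1) = 0.297×21.2/(0.517−0.297) = 6.296/0.2200 = 28.62 mg/L.
e^(−k_1 t) = e^(−0.297×1.773) = 0.5907; e^(−k_2 t) = e^(−0.517×1.773) = 0.3999.
D = 28.62 × (0.5907 − 0.3999) + 2.65 × 0.3999 = 5.459 + 1.060 = 6.519 mg/L.
DO = C_s − D = 8.06 − 6.519 = 1.541 mg/L.

DO ≈ 1.54 mg/L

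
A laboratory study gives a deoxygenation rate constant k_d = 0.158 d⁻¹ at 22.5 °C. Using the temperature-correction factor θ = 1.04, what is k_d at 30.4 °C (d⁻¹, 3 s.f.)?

k_d(T₂) = k_d(T₁) · θ^(T₂−T₁) = 0.158 × 1.04^(30.4−22.5)
= 0.158 × 1.04^7.90 = 0.158 × 1.363 = 0.2154 d⁻¹.

k_d ≈ 0.215 d⁻¹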